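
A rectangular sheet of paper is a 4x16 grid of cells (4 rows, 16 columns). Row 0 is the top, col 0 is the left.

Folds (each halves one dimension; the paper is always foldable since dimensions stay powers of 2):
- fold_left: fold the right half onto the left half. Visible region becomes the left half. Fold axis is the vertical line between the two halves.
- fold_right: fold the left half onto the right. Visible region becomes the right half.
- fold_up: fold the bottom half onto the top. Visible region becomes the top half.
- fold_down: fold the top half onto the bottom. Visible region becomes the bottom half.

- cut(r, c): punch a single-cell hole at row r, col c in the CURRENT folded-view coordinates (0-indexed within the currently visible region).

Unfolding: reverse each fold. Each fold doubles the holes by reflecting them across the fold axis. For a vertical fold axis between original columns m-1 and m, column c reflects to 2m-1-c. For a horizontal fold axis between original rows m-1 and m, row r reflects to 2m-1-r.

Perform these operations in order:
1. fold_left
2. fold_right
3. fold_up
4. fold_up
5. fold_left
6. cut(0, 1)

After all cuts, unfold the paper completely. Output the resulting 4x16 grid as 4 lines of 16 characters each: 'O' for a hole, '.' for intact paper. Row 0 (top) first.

Answer: .OO..OO..OO..OO.
.OO..OO..OO..OO.
.OO..OO..OO..OO.
.OO..OO..OO..OO.

Derivation:
Op 1 fold_left: fold axis v@8; visible region now rows[0,4) x cols[0,8) = 4x8
Op 2 fold_right: fold axis v@4; visible region now rows[0,4) x cols[4,8) = 4x4
Op 3 fold_up: fold axis h@2; visible region now rows[0,2) x cols[4,8) = 2x4
Op 4 fold_up: fold axis h@1; visible region now rows[0,1) x cols[4,8) = 1x4
Op 5 fold_left: fold axis v@6; visible region now rows[0,1) x cols[4,6) = 1x2
Op 6 cut(0, 1): punch at orig (0,5); cuts so far [(0, 5)]; region rows[0,1) x cols[4,6) = 1x2
Unfold 1 (reflect across v@6): 2 holes -> [(0, 5), (0, 6)]
Unfold 2 (reflect across h@1): 4 holes -> [(0, 5), (0, 6), (1, 5), (1, 6)]
Unfold 3 (reflect across h@2): 8 holes -> [(0, 5), (0, 6), (1, 5), (1, 6), (2, 5), (2, 6), (3, 5), (3, 6)]
Unfold 4 (reflect across v@4): 16 holes -> [(0, 1), (0, 2), (0, 5), (0, 6), (1, 1), (1, 2), (1, 5), (1, 6), (2, 1), (2, 2), (2, 5), (2, 6), (3, 1), (3, 2), (3, 5), (3, 6)]
Unfold 5 (reflect across v@8): 32 holes -> [(0, 1), (0, 2), (0, 5), (0, 6), (0, 9), (0, 10), (0, 13), (0, 14), (1, 1), (1, 2), (1, 5), (1, 6), (1, 9), (1, 10), (1, 13), (1, 14), (2, 1), (2, 2), (2, 5), (2, 6), (2, 9), (2, 10), (2, 13), (2, 14), (3, 1), (3, 2), (3, 5), (3, 6), (3, 9), (3, 10), (3, 13), (3, 14)]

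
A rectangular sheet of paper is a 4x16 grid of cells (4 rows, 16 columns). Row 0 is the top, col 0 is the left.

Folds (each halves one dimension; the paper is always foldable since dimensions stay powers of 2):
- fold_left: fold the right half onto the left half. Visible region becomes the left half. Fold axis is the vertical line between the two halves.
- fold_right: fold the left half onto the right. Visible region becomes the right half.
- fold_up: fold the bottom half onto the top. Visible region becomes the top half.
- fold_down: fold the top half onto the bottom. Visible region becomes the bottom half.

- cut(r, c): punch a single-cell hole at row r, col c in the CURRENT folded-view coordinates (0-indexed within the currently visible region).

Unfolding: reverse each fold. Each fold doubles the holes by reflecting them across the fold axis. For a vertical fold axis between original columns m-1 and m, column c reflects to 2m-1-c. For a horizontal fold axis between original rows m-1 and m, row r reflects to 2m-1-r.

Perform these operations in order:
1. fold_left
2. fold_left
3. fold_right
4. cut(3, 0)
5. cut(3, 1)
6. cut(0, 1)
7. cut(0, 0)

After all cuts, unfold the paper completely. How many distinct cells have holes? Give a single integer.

Answer: 32

Derivation:
Op 1 fold_left: fold axis v@8; visible region now rows[0,4) x cols[0,8) = 4x8
Op 2 fold_left: fold axis v@4; visible region now rows[0,4) x cols[0,4) = 4x4
Op 3 fold_right: fold axis v@2; visible region now rows[0,4) x cols[2,4) = 4x2
Op 4 cut(3, 0): punch at orig (3,2); cuts so far [(3, 2)]; region rows[0,4) x cols[2,4) = 4x2
Op 5 cut(3, 1): punch at orig (3,3); cuts so far [(3, 2), (3, 3)]; region rows[0,4) x cols[2,4) = 4x2
Op 6 cut(0, 1): punch at orig (0,3); cuts so far [(0, 3), (3, 2), (3, 3)]; region rows[0,4) x cols[2,4) = 4x2
Op 7 cut(0, 0): punch at orig (0,2); cuts so far [(0, 2), (0, 3), (3, 2), (3, 3)]; region rows[0,4) x cols[2,4) = 4x2
Unfold 1 (reflect across v@2): 8 holes -> [(0, 0), (0, 1), (0, 2), (0, 3), (3, 0), (3, 1), (3, 2), (3, 3)]
Unfold 2 (reflect across v@4): 16 holes -> [(0, 0), (0, 1), (0, 2), (0, 3), (0, 4), (0, 5), (0, 6), (0, 7), (3, 0), (3, 1), (3, 2), (3, 3), (3, 4), (3, 5), (3, 6), (3, 7)]
Unfold 3 (reflect across v@8): 32 holes -> [(0, 0), (0, 1), (0, 2), (0, 3), (0, 4), (0, 5), (0, 6), (0, 7), (0, 8), (0, 9), (0, 10), (0, 11), (0, 12), (0, 13), (0, 14), (0, 15), (3, 0), (3, 1), (3, 2), (3, 3), (3, 4), (3, 5), (3, 6), (3, 7), (3, 8), (3, 9), (3, 10), (3, 11), (3, 12), (3, 13), (3, 14), (3, 15)]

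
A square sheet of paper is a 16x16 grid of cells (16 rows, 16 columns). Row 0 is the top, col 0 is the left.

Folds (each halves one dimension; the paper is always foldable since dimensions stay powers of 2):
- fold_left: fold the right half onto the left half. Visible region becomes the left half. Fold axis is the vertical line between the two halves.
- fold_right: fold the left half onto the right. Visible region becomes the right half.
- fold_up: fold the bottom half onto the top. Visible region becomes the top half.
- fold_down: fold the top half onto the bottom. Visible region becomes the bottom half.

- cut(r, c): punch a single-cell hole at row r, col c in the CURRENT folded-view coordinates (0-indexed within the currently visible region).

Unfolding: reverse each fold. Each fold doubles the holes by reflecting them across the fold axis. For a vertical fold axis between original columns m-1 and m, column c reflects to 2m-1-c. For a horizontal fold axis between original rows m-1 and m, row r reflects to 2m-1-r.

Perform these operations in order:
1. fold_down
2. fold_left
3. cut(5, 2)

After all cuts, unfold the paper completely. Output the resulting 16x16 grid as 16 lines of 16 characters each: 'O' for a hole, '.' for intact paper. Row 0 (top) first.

Op 1 fold_down: fold axis h@8; visible region now rows[8,16) x cols[0,16) = 8x16
Op 2 fold_left: fold axis v@8; visible region now rows[8,16) x cols[0,8) = 8x8
Op 3 cut(5, 2): punch at orig (13,2); cuts so far [(13, 2)]; region rows[8,16) x cols[0,8) = 8x8
Unfold 1 (reflect across v@8): 2 holes -> [(13, 2), (13, 13)]
Unfold 2 (reflect across h@8): 4 holes -> [(2, 2), (2, 13), (13, 2), (13, 13)]

Answer: ................
................
..O..........O..
................
................
................
................
................
................
................
................
................
................
..O..........O..
................
................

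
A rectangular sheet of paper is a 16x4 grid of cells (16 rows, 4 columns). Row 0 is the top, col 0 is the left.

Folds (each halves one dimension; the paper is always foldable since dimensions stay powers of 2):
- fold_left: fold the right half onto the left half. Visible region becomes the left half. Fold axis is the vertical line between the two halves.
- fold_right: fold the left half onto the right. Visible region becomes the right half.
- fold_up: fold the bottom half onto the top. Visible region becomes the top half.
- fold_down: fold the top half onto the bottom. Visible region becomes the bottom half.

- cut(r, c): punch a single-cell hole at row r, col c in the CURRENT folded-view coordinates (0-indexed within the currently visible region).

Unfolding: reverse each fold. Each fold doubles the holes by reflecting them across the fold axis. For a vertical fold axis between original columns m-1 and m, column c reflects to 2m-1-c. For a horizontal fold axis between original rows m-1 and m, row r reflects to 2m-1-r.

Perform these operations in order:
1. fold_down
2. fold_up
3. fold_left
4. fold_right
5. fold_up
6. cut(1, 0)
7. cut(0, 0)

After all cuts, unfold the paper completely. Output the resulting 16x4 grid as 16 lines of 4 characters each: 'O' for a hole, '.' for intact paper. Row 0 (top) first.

Op 1 fold_down: fold axis h@8; visible region now rows[8,16) x cols[0,4) = 8x4
Op 2 fold_up: fold axis h@12; visible region now rows[8,12) x cols[0,4) = 4x4
Op 3 fold_left: fold axis v@2; visible region now rows[8,12) x cols[0,2) = 4x2
Op 4 fold_right: fold axis v@1; visible region now rows[8,12) x cols[1,2) = 4x1
Op 5 fold_up: fold axis h@10; visible region now rows[8,10) x cols[1,2) = 2x1
Op 6 cut(1, 0): punch at orig (9,1); cuts so far [(9, 1)]; region rows[8,10) x cols[1,2) = 2x1
Op 7 cut(0, 0): punch at orig (8,1); cuts so far [(8, 1), (9, 1)]; region rows[8,10) x cols[1,2) = 2x1
Unfold 1 (reflect across h@10): 4 holes -> [(8, 1), (9, 1), (10, 1), (11, 1)]
Unfold 2 (reflect across v@1): 8 holes -> [(8, 0), (8, 1), (9, 0), (9, 1), (10, 0), (10, 1), (11, 0), (11, 1)]
Unfold 3 (reflect across v@2): 16 holes -> [(8, 0), (8, 1), (8, 2), (8, 3), (9, 0), (9, 1), (9, 2), (9, 3), (10, 0), (10, 1), (10, 2), (10, 3), (11, 0), (11, 1), (11, 2), (11, 3)]
Unfold 4 (reflect across h@12): 32 holes -> [(8, 0), (8, 1), (8, 2), (8, 3), (9, 0), (9, 1), (9, 2), (9, 3), (10, 0), (10, 1), (10, 2), (10, 3), (11, 0), (11, 1), (11, 2), (11, 3), (12, 0), (12, 1), (12, 2), (12, 3), (13, 0), (13, 1), (13, 2), (13, 3), (14, 0), (14, 1), (14, 2), (14, 3), (15, 0), (15, 1), (15, 2), (15, 3)]
Unfold 5 (reflect across h@8): 64 holes -> [(0, 0), (0, 1), (0, 2), (0, 3), (1, 0), (1, 1), (1, 2), (1, 3), (2, 0), (2, 1), (2, 2), (2, 3), (3, 0), (3, 1), (3, 2), (3, 3), (4, 0), (4, 1), (4, 2), (4, 3), (5, 0), (5, 1), (5, 2), (5, 3), (6, 0), (6, 1), (6, 2), (6, 3), (7, 0), (7, 1), (7, 2), (7, 3), (8, 0), (8, 1), (8, 2), (8, 3), (9, 0), (9, 1), (9, 2), (9, 3), (10, 0), (10, 1), (10, 2), (10, 3), (11, 0), (11, 1), (11, 2), (11, 3), (12, 0), (12, 1), (12, 2), (12, 3), (13, 0), (13, 1), (13, 2), (13, 3), (14, 0), (14, 1), (14, 2), (14, 3), (15, 0), (15, 1), (15, 2), (15, 3)]

Answer: OOOO
OOOO
OOOO
OOOO
OOOO
OOOO
OOOO
OOOO
OOOO
OOOO
OOOO
OOOO
OOOO
OOOO
OOOO
OOOO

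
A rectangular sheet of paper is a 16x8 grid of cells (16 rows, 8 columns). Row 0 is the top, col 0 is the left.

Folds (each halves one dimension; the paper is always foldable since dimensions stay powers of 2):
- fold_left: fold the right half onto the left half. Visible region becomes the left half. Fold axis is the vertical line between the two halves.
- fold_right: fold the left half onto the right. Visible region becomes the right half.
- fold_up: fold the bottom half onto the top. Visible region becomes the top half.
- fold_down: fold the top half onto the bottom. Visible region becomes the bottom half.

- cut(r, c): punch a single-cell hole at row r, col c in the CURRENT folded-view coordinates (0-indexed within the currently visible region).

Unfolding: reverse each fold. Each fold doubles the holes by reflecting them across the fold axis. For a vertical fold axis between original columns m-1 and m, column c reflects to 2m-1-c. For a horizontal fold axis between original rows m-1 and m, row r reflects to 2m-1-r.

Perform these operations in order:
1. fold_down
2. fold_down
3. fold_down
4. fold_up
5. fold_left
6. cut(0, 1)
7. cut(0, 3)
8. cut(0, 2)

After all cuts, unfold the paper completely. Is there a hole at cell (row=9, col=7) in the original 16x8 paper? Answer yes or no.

Answer: no

Derivation:
Op 1 fold_down: fold axis h@8; visible region now rows[8,16) x cols[0,8) = 8x8
Op 2 fold_down: fold axis h@12; visible region now rows[12,16) x cols[0,8) = 4x8
Op 3 fold_down: fold axis h@14; visible region now rows[14,16) x cols[0,8) = 2x8
Op 4 fold_up: fold axis h@15; visible region now rows[14,15) x cols[0,8) = 1x8
Op 5 fold_left: fold axis v@4; visible region now rows[14,15) x cols[0,4) = 1x4
Op 6 cut(0, 1): punch at orig (14,1); cuts so far [(14, 1)]; region rows[14,15) x cols[0,4) = 1x4
Op 7 cut(0, 3): punch at orig (14,3); cuts so far [(14, 1), (14, 3)]; region rows[14,15) x cols[0,4) = 1x4
Op 8 cut(0, 2): punch at orig (14,2); cuts so far [(14, 1), (14, 2), (14, 3)]; region rows[14,15) x cols[0,4) = 1x4
Unfold 1 (reflect across v@4): 6 holes -> [(14, 1), (14, 2), (14, 3), (14, 4), (14, 5), (14, 6)]
Unfold 2 (reflect across h@15): 12 holes -> [(14, 1), (14, 2), (14, 3), (14, 4), (14, 5), (14, 6), (15, 1), (15, 2), (15, 3), (15, 4), (15, 5), (15, 6)]
Unfold 3 (reflect across h@14): 24 holes -> [(12, 1), (12, 2), (12, 3), (12, 4), (12, 5), (12, 6), (13, 1), (13, 2), (13, 3), (13, 4), (13, 5), (13, 6), (14, 1), (14, 2), (14, 3), (14, 4), (14, 5), (14, 6), (15, 1), (15, 2), (15, 3), (15, 4), (15, 5), (15, 6)]
Unfold 4 (reflect across h@12): 48 holes -> [(8, 1), (8, 2), (8, 3), (8, 4), (8, 5), (8, 6), (9, 1), (9, 2), (9, 3), (9, 4), (9, 5), (9, 6), (10, 1), (10, 2), (10, 3), (10, 4), (10, 5), (10, 6), (11, 1), (11, 2), (11, 3), (11, 4), (11, 5), (11, 6), (12, 1), (12, 2), (12, 3), (12, 4), (12, 5), (12, 6), (13, 1), (13, 2), (13, 3), (13, 4), (13, 5), (13, 6), (14, 1), (14, 2), (14, 3), (14, 4), (14, 5), (14, 6), (15, 1), (15, 2), (15, 3), (15, 4), (15, 5), (15, 6)]
Unfold 5 (reflect across h@8): 96 holes -> [(0, 1), (0, 2), (0, 3), (0, 4), (0, 5), (0, 6), (1, 1), (1, 2), (1, 3), (1, 4), (1, 5), (1, 6), (2, 1), (2, 2), (2, 3), (2, 4), (2, 5), (2, 6), (3, 1), (3, 2), (3, 3), (3, 4), (3, 5), (3, 6), (4, 1), (4, 2), (4, 3), (4, 4), (4, 5), (4, 6), (5, 1), (5, 2), (5, 3), (5, 4), (5, 5), (5, 6), (6, 1), (6, 2), (6, 3), (6, 4), (6, 5), (6, 6), (7, 1), (7, 2), (7, 3), (7, 4), (7, 5), (7, 6), (8, 1), (8, 2), (8, 3), (8, 4), (8, 5), (8, 6), (9, 1), (9, 2), (9, 3), (9, 4), (9, 5), (9, 6), (10, 1), (10, 2), (10, 3), (10, 4), (10, 5), (10, 6), (11, 1), (11, 2), (11, 3), (11, 4), (11, 5), (11, 6), (12, 1), (12, 2), (12, 3), (12, 4), (12, 5), (12, 6), (13, 1), (13, 2), (13, 3), (13, 4), (13, 5), (13, 6), (14, 1), (14, 2), (14, 3), (14, 4), (14, 5), (14, 6), (15, 1), (15, 2), (15, 3), (15, 4), (15, 5), (15, 6)]
Holes: [(0, 1), (0, 2), (0, 3), (0, 4), (0, 5), (0, 6), (1, 1), (1, 2), (1, 3), (1, 4), (1, 5), (1, 6), (2, 1), (2, 2), (2, 3), (2, 4), (2, 5), (2, 6), (3, 1), (3, 2), (3, 3), (3, 4), (3, 5), (3, 6), (4, 1), (4, 2), (4, 3), (4, 4), (4, 5), (4, 6), (5, 1), (5, 2), (5, 3), (5, 4), (5, 5), (5, 6), (6, 1), (6, 2), (6, 3), (6, 4), (6, 5), (6, 6), (7, 1), (7, 2), (7, 3), (7, 4), (7, 5), (7, 6), (8, 1), (8, 2), (8, 3), (8, 4), (8, 5), (8, 6), (9, 1), (9, 2), (9, 3), (9, 4), (9, 5), (9, 6), (10, 1), (10, 2), (10, 3), (10, 4), (10, 5), (10, 6), (11, 1), (11, 2), (11, 3), (11, 4), (11, 5), (11, 6), (12, 1), (12, 2), (12, 3), (12, 4), (12, 5), (12, 6), (13, 1), (13, 2), (13, 3), (13, 4), (13, 5), (13, 6), (14, 1), (14, 2), (14, 3), (14, 4), (14, 5), (14, 6), (15, 1), (15, 2), (15, 3), (15, 4), (15, 5), (15, 6)]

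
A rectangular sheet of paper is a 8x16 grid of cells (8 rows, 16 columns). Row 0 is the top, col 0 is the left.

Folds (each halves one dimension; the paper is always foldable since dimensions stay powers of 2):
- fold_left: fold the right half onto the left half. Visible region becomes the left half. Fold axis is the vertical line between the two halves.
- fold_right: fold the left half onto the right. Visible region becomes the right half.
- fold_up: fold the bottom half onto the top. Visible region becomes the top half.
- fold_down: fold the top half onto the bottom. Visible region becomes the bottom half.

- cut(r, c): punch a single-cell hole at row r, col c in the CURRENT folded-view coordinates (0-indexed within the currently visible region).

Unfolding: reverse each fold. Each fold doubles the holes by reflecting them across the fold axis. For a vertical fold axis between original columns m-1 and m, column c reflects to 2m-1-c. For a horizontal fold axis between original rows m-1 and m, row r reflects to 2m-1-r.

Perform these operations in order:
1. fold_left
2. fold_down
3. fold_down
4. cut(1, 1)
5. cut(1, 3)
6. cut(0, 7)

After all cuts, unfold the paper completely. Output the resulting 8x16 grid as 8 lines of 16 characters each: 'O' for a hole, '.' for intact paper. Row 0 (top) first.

Op 1 fold_left: fold axis v@8; visible region now rows[0,8) x cols[0,8) = 8x8
Op 2 fold_down: fold axis h@4; visible region now rows[4,8) x cols[0,8) = 4x8
Op 3 fold_down: fold axis h@6; visible region now rows[6,8) x cols[0,8) = 2x8
Op 4 cut(1, 1): punch at orig (7,1); cuts so far [(7, 1)]; region rows[6,8) x cols[0,8) = 2x8
Op 5 cut(1, 3): punch at orig (7,3); cuts so far [(7, 1), (7, 3)]; region rows[6,8) x cols[0,8) = 2x8
Op 6 cut(0, 7): punch at orig (6,7); cuts so far [(6, 7), (7, 1), (7, 3)]; region rows[6,8) x cols[0,8) = 2x8
Unfold 1 (reflect across h@6): 6 holes -> [(4, 1), (4, 3), (5, 7), (6, 7), (7, 1), (7, 3)]
Unfold 2 (reflect across h@4): 12 holes -> [(0, 1), (0, 3), (1, 7), (2, 7), (3, 1), (3, 3), (4, 1), (4, 3), (5, 7), (6, 7), (7, 1), (7, 3)]
Unfold 3 (reflect across v@8): 24 holes -> [(0, 1), (0, 3), (0, 12), (0, 14), (1, 7), (1, 8), (2, 7), (2, 8), (3, 1), (3, 3), (3, 12), (3, 14), (4, 1), (4, 3), (4, 12), (4, 14), (5, 7), (5, 8), (6, 7), (6, 8), (7, 1), (7, 3), (7, 12), (7, 14)]

Answer: .O.O........O.O.
.......OO.......
.......OO.......
.O.O........O.O.
.O.O........O.O.
.......OO.......
.......OO.......
.O.O........O.O.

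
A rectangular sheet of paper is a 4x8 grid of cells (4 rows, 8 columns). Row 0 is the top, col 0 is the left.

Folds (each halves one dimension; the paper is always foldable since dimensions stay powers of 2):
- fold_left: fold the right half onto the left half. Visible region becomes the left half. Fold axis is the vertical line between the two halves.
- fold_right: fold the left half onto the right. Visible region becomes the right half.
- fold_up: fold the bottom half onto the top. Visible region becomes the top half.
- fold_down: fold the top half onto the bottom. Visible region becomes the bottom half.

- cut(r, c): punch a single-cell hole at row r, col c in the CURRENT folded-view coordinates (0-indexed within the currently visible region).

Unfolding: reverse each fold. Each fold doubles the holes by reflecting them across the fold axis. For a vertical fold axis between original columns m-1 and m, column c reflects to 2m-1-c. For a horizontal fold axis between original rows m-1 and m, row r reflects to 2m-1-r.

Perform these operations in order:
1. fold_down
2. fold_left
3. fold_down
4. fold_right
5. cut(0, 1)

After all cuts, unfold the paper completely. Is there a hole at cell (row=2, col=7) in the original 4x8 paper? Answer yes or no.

Op 1 fold_down: fold axis h@2; visible region now rows[2,4) x cols[0,8) = 2x8
Op 2 fold_left: fold axis v@4; visible region now rows[2,4) x cols[0,4) = 2x4
Op 3 fold_down: fold axis h@3; visible region now rows[3,4) x cols[0,4) = 1x4
Op 4 fold_right: fold axis v@2; visible region now rows[3,4) x cols[2,4) = 1x2
Op 5 cut(0, 1): punch at orig (3,3); cuts so far [(3, 3)]; region rows[3,4) x cols[2,4) = 1x2
Unfold 1 (reflect across v@2): 2 holes -> [(3, 0), (3, 3)]
Unfold 2 (reflect across h@3): 4 holes -> [(2, 0), (2, 3), (3, 0), (3, 3)]
Unfold 3 (reflect across v@4): 8 holes -> [(2, 0), (2, 3), (2, 4), (2, 7), (3, 0), (3, 3), (3, 4), (3, 7)]
Unfold 4 (reflect across h@2): 16 holes -> [(0, 0), (0, 3), (0, 4), (0, 7), (1, 0), (1, 3), (1, 4), (1, 7), (2, 0), (2, 3), (2, 4), (2, 7), (3, 0), (3, 3), (3, 4), (3, 7)]
Holes: [(0, 0), (0, 3), (0, 4), (0, 7), (1, 0), (1, 3), (1, 4), (1, 7), (2, 0), (2, 3), (2, 4), (2, 7), (3, 0), (3, 3), (3, 4), (3, 7)]

Answer: yes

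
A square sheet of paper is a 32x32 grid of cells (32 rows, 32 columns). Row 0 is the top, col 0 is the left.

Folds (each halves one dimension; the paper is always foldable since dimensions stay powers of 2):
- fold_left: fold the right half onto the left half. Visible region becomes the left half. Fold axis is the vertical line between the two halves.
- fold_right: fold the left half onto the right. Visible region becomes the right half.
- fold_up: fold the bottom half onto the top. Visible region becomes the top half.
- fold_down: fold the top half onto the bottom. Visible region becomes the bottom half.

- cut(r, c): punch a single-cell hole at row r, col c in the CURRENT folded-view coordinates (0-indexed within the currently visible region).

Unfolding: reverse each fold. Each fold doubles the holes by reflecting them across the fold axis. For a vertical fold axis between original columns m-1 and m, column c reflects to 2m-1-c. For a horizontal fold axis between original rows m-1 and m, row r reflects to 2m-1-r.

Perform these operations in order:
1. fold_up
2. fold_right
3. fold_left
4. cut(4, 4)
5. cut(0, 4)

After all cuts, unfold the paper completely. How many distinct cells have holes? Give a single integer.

Op 1 fold_up: fold axis h@16; visible region now rows[0,16) x cols[0,32) = 16x32
Op 2 fold_right: fold axis v@16; visible region now rows[0,16) x cols[16,32) = 16x16
Op 3 fold_left: fold axis v@24; visible region now rows[0,16) x cols[16,24) = 16x8
Op 4 cut(4, 4): punch at orig (4,20); cuts so far [(4, 20)]; region rows[0,16) x cols[16,24) = 16x8
Op 5 cut(0, 4): punch at orig (0,20); cuts so far [(0, 20), (4, 20)]; region rows[0,16) x cols[16,24) = 16x8
Unfold 1 (reflect across v@24): 4 holes -> [(0, 20), (0, 27), (4, 20), (4, 27)]
Unfold 2 (reflect across v@16): 8 holes -> [(0, 4), (0, 11), (0, 20), (0, 27), (4, 4), (4, 11), (4, 20), (4, 27)]
Unfold 3 (reflect across h@16): 16 holes -> [(0, 4), (0, 11), (0, 20), (0, 27), (4, 4), (4, 11), (4, 20), (4, 27), (27, 4), (27, 11), (27, 20), (27, 27), (31, 4), (31, 11), (31, 20), (31, 27)]

Answer: 16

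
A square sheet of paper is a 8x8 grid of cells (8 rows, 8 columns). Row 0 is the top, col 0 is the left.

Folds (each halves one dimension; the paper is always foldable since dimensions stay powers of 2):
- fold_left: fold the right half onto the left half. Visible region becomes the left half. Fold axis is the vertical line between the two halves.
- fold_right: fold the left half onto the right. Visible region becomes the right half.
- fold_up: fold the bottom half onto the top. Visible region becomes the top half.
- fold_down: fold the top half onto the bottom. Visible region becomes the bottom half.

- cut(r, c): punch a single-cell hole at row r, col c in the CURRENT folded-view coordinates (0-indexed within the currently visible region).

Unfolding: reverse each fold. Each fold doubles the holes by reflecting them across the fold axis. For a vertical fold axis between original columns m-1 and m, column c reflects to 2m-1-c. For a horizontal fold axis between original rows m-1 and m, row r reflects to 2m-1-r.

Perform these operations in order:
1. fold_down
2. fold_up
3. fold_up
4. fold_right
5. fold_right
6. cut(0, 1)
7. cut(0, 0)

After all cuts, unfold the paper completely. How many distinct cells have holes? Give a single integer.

Answer: 64

Derivation:
Op 1 fold_down: fold axis h@4; visible region now rows[4,8) x cols[0,8) = 4x8
Op 2 fold_up: fold axis h@6; visible region now rows[4,6) x cols[0,8) = 2x8
Op 3 fold_up: fold axis h@5; visible region now rows[4,5) x cols[0,8) = 1x8
Op 4 fold_right: fold axis v@4; visible region now rows[4,5) x cols[4,8) = 1x4
Op 5 fold_right: fold axis v@6; visible region now rows[4,5) x cols[6,8) = 1x2
Op 6 cut(0, 1): punch at orig (4,7); cuts so far [(4, 7)]; region rows[4,5) x cols[6,8) = 1x2
Op 7 cut(0, 0): punch at orig (4,6); cuts so far [(4, 6), (4, 7)]; region rows[4,5) x cols[6,8) = 1x2
Unfold 1 (reflect across v@6): 4 holes -> [(4, 4), (4, 5), (4, 6), (4, 7)]
Unfold 2 (reflect across v@4): 8 holes -> [(4, 0), (4, 1), (4, 2), (4, 3), (4, 4), (4, 5), (4, 6), (4, 7)]
Unfold 3 (reflect across h@5): 16 holes -> [(4, 0), (4, 1), (4, 2), (4, 3), (4, 4), (4, 5), (4, 6), (4, 7), (5, 0), (5, 1), (5, 2), (5, 3), (5, 4), (5, 5), (5, 6), (5, 7)]
Unfold 4 (reflect across h@6): 32 holes -> [(4, 0), (4, 1), (4, 2), (4, 3), (4, 4), (4, 5), (4, 6), (4, 7), (5, 0), (5, 1), (5, 2), (5, 3), (5, 4), (5, 5), (5, 6), (5, 7), (6, 0), (6, 1), (6, 2), (6, 3), (6, 4), (6, 5), (6, 6), (6, 7), (7, 0), (7, 1), (7, 2), (7, 3), (7, 4), (7, 5), (7, 6), (7, 7)]
Unfold 5 (reflect across h@4): 64 holes -> [(0, 0), (0, 1), (0, 2), (0, 3), (0, 4), (0, 5), (0, 6), (0, 7), (1, 0), (1, 1), (1, 2), (1, 3), (1, 4), (1, 5), (1, 6), (1, 7), (2, 0), (2, 1), (2, 2), (2, 3), (2, 4), (2, 5), (2, 6), (2, 7), (3, 0), (3, 1), (3, 2), (3, 3), (3, 4), (3, 5), (3, 6), (3, 7), (4, 0), (4, 1), (4, 2), (4, 3), (4, 4), (4, 5), (4, 6), (4, 7), (5, 0), (5, 1), (5, 2), (5, 3), (5, 4), (5, 5), (5, 6), (5, 7), (6, 0), (6, 1), (6, 2), (6, 3), (6, 4), (6, 5), (6, 6), (6, 7), (7, 0), (7, 1), (7, 2), (7, 3), (7, 4), (7, 5), (7, 6), (7, 7)]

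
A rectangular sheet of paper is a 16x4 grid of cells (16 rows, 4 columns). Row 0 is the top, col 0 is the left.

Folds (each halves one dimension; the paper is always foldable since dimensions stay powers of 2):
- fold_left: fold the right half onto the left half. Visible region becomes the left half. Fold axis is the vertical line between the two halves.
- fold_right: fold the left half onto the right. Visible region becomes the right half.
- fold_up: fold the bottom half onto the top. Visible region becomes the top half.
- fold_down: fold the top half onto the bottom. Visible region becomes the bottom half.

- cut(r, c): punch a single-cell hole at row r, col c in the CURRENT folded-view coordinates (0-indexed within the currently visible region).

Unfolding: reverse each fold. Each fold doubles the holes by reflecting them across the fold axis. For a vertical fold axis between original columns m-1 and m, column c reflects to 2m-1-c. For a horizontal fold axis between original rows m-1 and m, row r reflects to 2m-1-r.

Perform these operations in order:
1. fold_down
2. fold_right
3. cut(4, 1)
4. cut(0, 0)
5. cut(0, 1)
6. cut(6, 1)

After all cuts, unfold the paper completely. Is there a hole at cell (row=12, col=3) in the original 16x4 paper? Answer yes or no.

Op 1 fold_down: fold axis h@8; visible region now rows[8,16) x cols[0,4) = 8x4
Op 2 fold_right: fold axis v@2; visible region now rows[8,16) x cols[2,4) = 8x2
Op 3 cut(4, 1): punch at orig (12,3); cuts so far [(12, 3)]; region rows[8,16) x cols[2,4) = 8x2
Op 4 cut(0, 0): punch at orig (8,2); cuts so far [(8, 2), (12, 3)]; region rows[8,16) x cols[2,4) = 8x2
Op 5 cut(0, 1): punch at orig (8,3); cuts so far [(8, 2), (8, 3), (12, 3)]; region rows[8,16) x cols[2,4) = 8x2
Op 6 cut(6, 1): punch at orig (14,3); cuts so far [(8, 2), (8, 3), (12, 3), (14, 3)]; region rows[8,16) x cols[2,4) = 8x2
Unfold 1 (reflect across v@2): 8 holes -> [(8, 0), (8, 1), (8, 2), (8, 3), (12, 0), (12, 3), (14, 0), (14, 3)]
Unfold 2 (reflect across h@8): 16 holes -> [(1, 0), (1, 3), (3, 0), (3, 3), (7, 0), (7, 1), (7, 2), (7, 3), (8, 0), (8, 1), (8, 2), (8, 3), (12, 0), (12, 3), (14, 0), (14, 3)]
Holes: [(1, 0), (1, 3), (3, 0), (3, 3), (7, 0), (7, 1), (7, 2), (7, 3), (8, 0), (8, 1), (8, 2), (8, 3), (12, 0), (12, 3), (14, 0), (14, 3)]

Answer: yes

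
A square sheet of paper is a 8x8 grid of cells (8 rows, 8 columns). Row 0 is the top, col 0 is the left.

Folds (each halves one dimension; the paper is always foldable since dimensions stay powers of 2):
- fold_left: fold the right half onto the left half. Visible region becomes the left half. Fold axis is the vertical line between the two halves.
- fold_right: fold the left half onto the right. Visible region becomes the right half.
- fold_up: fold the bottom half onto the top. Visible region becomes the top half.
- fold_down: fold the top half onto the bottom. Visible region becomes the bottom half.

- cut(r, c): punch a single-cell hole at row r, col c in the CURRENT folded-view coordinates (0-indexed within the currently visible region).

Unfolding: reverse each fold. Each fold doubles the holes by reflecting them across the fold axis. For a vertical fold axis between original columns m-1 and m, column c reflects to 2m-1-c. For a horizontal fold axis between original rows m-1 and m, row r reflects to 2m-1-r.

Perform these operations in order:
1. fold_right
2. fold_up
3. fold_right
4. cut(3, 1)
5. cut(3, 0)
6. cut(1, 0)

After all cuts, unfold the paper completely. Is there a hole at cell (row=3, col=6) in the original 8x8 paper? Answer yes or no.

Op 1 fold_right: fold axis v@4; visible region now rows[0,8) x cols[4,8) = 8x4
Op 2 fold_up: fold axis h@4; visible region now rows[0,4) x cols[4,8) = 4x4
Op 3 fold_right: fold axis v@6; visible region now rows[0,4) x cols[6,8) = 4x2
Op 4 cut(3, 1): punch at orig (3,7); cuts so far [(3, 7)]; region rows[0,4) x cols[6,8) = 4x2
Op 5 cut(3, 0): punch at orig (3,6); cuts so far [(3, 6), (3, 7)]; region rows[0,4) x cols[6,8) = 4x2
Op 6 cut(1, 0): punch at orig (1,6); cuts so far [(1, 6), (3, 6), (3, 7)]; region rows[0,4) x cols[6,8) = 4x2
Unfold 1 (reflect across v@6): 6 holes -> [(1, 5), (1, 6), (3, 4), (3, 5), (3, 6), (3, 7)]
Unfold 2 (reflect across h@4): 12 holes -> [(1, 5), (1, 6), (3, 4), (3, 5), (3, 6), (3, 7), (4, 4), (4, 5), (4, 6), (4, 7), (6, 5), (6, 6)]
Unfold 3 (reflect across v@4): 24 holes -> [(1, 1), (1, 2), (1, 5), (1, 6), (3, 0), (3, 1), (3, 2), (3, 3), (3, 4), (3, 5), (3, 6), (3, 7), (4, 0), (4, 1), (4, 2), (4, 3), (4, 4), (4, 5), (4, 6), (4, 7), (6, 1), (6, 2), (6, 5), (6, 6)]
Holes: [(1, 1), (1, 2), (1, 5), (1, 6), (3, 0), (3, 1), (3, 2), (3, 3), (3, 4), (3, 5), (3, 6), (3, 7), (4, 0), (4, 1), (4, 2), (4, 3), (4, 4), (4, 5), (4, 6), (4, 7), (6, 1), (6, 2), (6, 5), (6, 6)]

Answer: yes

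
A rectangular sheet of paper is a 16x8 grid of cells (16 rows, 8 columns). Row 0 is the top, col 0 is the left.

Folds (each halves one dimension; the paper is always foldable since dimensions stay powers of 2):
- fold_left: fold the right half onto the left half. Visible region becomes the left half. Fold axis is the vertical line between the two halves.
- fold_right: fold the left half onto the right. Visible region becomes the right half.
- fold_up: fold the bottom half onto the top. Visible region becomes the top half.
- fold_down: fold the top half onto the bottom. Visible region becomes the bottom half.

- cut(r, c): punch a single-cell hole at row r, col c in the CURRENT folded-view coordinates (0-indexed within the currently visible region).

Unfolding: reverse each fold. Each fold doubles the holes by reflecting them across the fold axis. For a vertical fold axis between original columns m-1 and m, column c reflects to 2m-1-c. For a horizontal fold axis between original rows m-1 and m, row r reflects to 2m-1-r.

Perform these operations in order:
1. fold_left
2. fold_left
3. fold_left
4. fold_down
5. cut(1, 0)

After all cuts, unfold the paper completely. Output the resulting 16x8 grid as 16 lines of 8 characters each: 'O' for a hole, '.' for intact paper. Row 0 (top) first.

Answer: ........
........
........
........
........
........
OOOOOOOO
........
........
OOOOOOOO
........
........
........
........
........
........

Derivation:
Op 1 fold_left: fold axis v@4; visible region now rows[0,16) x cols[0,4) = 16x4
Op 2 fold_left: fold axis v@2; visible region now rows[0,16) x cols[0,2) = 16x2
Op 3 fold_left: fold axis v@1; visible region now rows[0,16) x cols[0,1) = 16x1
Op 4 fold_down: fold axis h@8; visible region now rows[8,16) x cols[0,1) = 8x1
Op 5 cut(1, 0): punch at orig (9,0); cuts so far [(9, 0)]; region rows[8,16) x cols[0,1) = 8x1
Unfold 1 (reflect across h@8): 2 holes -> [(6, 0), (9, 0)]
Unfold 2 (reflect across v@1): 4 holes -> [(6, 0), (6, 1), (9, 0), (9, 1)]
Unfold 3 (reflect across v@2): 8 holes -> [(6, 0), (6, 1), (6, 2), (6, 3), (9, 0), (9, 1), (9, 2), (9, 3)]
Unfold 4 (reflect across v@4): 16 holes -> [(6, 0), (6, 1), (6, 2), (6, 3), (6, 4), (6, 5), (6, 6), (6, 7), (9, 0), (9, 1), (9, 2), (9, 3), (9, 4), (9, 5), (9, 6), (9, 7)]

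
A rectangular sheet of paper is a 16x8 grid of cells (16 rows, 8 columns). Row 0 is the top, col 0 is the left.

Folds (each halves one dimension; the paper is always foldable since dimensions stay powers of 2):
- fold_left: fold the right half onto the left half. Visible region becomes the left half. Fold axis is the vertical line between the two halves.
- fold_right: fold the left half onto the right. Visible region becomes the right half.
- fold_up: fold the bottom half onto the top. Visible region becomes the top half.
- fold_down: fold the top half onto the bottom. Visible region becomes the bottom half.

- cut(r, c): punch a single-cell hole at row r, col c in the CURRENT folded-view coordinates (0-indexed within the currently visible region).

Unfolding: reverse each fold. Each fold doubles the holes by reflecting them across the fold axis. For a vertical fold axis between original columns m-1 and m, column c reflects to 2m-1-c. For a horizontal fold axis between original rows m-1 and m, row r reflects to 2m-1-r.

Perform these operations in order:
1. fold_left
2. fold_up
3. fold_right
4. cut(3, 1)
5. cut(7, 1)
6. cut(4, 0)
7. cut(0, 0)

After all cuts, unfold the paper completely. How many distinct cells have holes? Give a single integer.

Op 1 fold_left: fold axis v@4; visible region now rows[0,16) x cols[0,4) = 16x4
Op 2 fold_up: fold axis h@8; visible region now rows[0,8) x cols[0,4) = 8x4
Op 3 fold_right: fold axis v@2; visible region now rows[0,8) x cols[2,4) = 8x2
Op 4 cut(3, 1): punch at orig (3,3); cuts so far [(3, 3)]; region rows[0,8) x cols[2,4) = 8x2
Op 5 cut(7, 1): punch at orig (7,3); cuts so far [(3, 3), (7, 3)]; region rows[0,8) x cols[2,4) = 8x2
Op 6 cut(4, 0): punch at orig (4,2); cuts so far [(3, 3), (4, 2), (7, 3)]; region rows[0,8) x cols[2,4) = 8x2
Op 7 cut(0, 0): punch at orig (0,2); cuts so far [(0, 2), (3, 3), (4, 2), (7, 3)]; region rows[0,8) x cols[2,4) = 8x2
Unfold 1 (reflect across v@2): 8 holes -> [(0, 1), (0, 2), (3, 0), (3, 3), (4, 1), (4, 2), (7, 0), (7, 3)]
Unfold 2 (reflect across h@8): 16 holes -> [(0, 1), (0, 2), (3, 0), (3, 3), (4, 1), (4, 2), (7, 0), (7, 3), (8, 0), (8, 3), (11, 1), (11, 2), (12, 0), (12, 3), (15, 1), (15, 2)]
Unfold 3 (reflect across v@4): 32 holes -> [(0, 1), (0, 2), (0, 5), (0, 6), (3, 0), (3, 3), (3, 4), (3, 7), (4, 1), (4, 2), (4, 5), (4, 6), (7, 0), (7, 3), (7, 4), (7, 7), (8, 0), (8, 3), (8, 4), (8, 7), (11, 1), (11, 2), (11, 5), (11, 6), (12, 0), (12, 3), (12, 4), (12, 7), (15, 1), (15, 2), (15, 5), (15, 6)]

Answer: 32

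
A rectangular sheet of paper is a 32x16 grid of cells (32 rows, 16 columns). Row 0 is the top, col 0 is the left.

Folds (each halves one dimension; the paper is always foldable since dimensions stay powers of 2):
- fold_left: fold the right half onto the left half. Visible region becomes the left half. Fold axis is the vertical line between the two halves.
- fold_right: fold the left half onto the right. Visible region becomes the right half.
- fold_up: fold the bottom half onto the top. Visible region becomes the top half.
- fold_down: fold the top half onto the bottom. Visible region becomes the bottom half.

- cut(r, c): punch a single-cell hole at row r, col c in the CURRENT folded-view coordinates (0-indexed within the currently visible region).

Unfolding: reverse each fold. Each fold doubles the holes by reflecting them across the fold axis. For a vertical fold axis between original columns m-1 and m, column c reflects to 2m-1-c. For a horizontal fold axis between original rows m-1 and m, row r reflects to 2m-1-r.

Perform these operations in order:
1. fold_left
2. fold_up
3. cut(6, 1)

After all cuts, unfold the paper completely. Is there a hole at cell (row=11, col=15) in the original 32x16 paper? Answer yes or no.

Answer: no

Derivation:
Op 1 fold_left: fold axis v@8; visible region now rows[0,32) x cols[0,8) = 32x8
Op 2 fold_up: fold axis h@16; visible region now rows[0,16) x cols[0,8) = 16x8
Op 3 cut(6, 1): punch at orig (6,1); cuts so far [(6, 1)]; region rows[0,16) x cols[0,8) = 16x8
Unfold 1 (reflect across h@16): 2 holes -> [(6, 1), (25, 1)]
Unfold 2 (reflect across v@8): 4 holes -> [(6, 1), (6, 14), (25, 1), (25, 14)]
Holes: [(6, 1), (6, 14), (25, 1), (25, 14)]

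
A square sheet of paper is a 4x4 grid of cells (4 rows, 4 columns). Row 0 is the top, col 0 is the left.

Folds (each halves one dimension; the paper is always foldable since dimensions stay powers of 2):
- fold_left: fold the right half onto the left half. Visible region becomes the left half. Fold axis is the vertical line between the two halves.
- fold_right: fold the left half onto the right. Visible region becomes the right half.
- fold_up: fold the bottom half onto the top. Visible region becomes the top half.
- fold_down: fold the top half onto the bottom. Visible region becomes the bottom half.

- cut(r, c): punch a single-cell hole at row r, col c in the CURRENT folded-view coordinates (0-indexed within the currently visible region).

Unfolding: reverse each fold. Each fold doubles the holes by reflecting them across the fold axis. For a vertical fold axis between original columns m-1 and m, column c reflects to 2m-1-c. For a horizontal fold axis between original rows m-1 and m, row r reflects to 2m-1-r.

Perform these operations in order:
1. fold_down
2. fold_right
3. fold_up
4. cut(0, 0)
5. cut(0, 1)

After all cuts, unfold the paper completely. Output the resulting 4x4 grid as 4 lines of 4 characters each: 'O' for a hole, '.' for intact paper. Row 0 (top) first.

Op 1 fold_down: fold axis h@2; visible region now rows[2,4) x cols[0,4) = 2x4
Op 2 fold_right: fold axis v@2; visible region now rows[2,4) x cols[2,4) = 2x2
Op 3 fold_up: fold axis h@3; visible region now rows[2,3) x cols[2,4) = 1x2
Op 4 cut(0, 0): punch at orig (2,2); cuts so far [(2, 2)]; region rows[2,3) x cols[2,4) = 1x2
Op 5 cut(0, 1): punch at orig (2,3); cuts so far [(2, 2), (2, 3)]; region rows[2,3) x cols[2,4) = 1x2
Unfold 1 (reflect across h@3): 4 holes -> [(2, 2), (2, 3), (3, 2), (3, 3)]
Unfold 2 (reflect across v@2): 8 holes -> [(2, 0), (2, 1), (2, 2), (2, 3), (3, 0), (3, 1), (3, 2), (3, 3)]
Unfold 3 (reflect across h@2): 16 holes -> [(0, 0), (0, 1), (0, 2), (0, 3), (1, 0), (1, 1), (1, 2), (1, 3), (2, 0), (2, 1), (2, 2), (2, 3), (3, 0), (3, 1), (3, 2), (3, 3)]

Answer: OOOO
OOOO
OOOO
OOOO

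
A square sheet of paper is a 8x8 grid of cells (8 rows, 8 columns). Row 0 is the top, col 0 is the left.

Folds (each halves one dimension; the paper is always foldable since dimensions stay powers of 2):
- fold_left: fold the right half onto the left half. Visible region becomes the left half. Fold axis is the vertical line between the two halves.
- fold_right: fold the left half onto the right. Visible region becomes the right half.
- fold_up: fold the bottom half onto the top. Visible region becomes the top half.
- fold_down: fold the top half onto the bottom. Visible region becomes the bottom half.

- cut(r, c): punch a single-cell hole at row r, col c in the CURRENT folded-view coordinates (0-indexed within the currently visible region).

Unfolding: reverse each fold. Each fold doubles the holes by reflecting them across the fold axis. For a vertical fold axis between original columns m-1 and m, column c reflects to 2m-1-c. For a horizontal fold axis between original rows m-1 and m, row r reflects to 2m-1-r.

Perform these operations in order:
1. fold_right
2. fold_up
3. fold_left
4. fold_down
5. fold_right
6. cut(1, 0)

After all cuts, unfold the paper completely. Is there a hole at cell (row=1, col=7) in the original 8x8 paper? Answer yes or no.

Answer: no

Derivation:
Op 1 fold_right: fold axis v@4; visible region now rows[0,8) x cols[4,8) = 8x4
Op 2 fold_up: fold axis h@4; visible region now rows[0,4) x cols[4,8) = 4x4
Op 3 fold_left: fold axis v@6; visible region now rows[0,4) x cols[4,6) = 4x2
Op 4 fold_down: fold axis h@2; visible region now rows[2,4) x cols[4,6) = 2x2
Op 5 fold_right: fold axis v@5; visible region now rows[2,4) x cols[5,6) = 2x1
Op 6 cut(1, 0): punch at orig (3,5); cuts so far [(3, 5)]; region rows[2,4) x cols[5,6) = 2x1
Unfold 1 (reflect across v@5): 2 holes -> [(3, 4), (3, 5)]
Unfold 2 (reflect across h@2): 4 holes -> [(0, 4), (0, 5), (3, 4), (3, 5)]
Unfold 3 (reflect across v@6): 8 holes -> [(0, 4), (0, 5), (0, 6), (0, 7), (3, 4), (3, 5), (3, 6), (3, 7)]
Unfold 4 (reflect across h@4): 16 holes -> [(0, 4), (0, 5), (0, 6), (0, 7), (3, 4), (3, 5), (3, 6), (3, 7), (4, 4), (4, 5), (4, 6), (4, 7), (7, 4), (7, 5), (7, 6), (7, 7)]
Unfold 5 (reflect across v@4): 32 holes -> [(0, 0), (0, 1), (0, 2), (0, 3), (0, 4), (0, 5), (0, 6), (0, 7), (3, 0), (3, 1), (3, 2), (3, 3), (3, 4), (3, 5), (3, 6), (3, 7), (4, 0), (4, 1), (4, 2), (4, 3), (4, 4), (4, 5), (4, 6), (4, 7), (7, 0), (7, 1), (7, 2), (7, 3), (7, 4), (7, 5), (7, 6), (7, 7)]
Holes: [(0, 0), (0, 1), (0, 2), (0, 3), (0, 4), (0, 5), (0, 6), (0, 7), (3, 0), (3, 1), (3, 2), (3, 3), (3, 4), (3, 5), (3, 6), (3, 7), (4, 0), (4, 1), (4, 2), (4, 3), (4, 4), (4, 5), (4, 6), (4, 7), (7, 0), (7, 1), (7, 2), (7, 3), (7, 4), (7, 5), (7, 6), (7, 7)]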